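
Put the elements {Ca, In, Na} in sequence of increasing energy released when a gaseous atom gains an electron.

Ca, In, Na

Atoms with high Z_eff and room in the valence shell (especially the halogens) have the most exothermic electron affinities.
A diagonal step moves right (one effect) and down (the opposite effect) at once.
In > Ca: the two effects oppose for this pair; the across-period effect wins (29 vs 2 kJ/mol).
Na > In: period and group pull opposite ways; the down-group shift dominates (53 vs 29 kJ/mol).
Tabulated electron affinity (kJ/mol): Na 53, Ca 2, In 29.
So from lowest to highest: Ca < In < Na.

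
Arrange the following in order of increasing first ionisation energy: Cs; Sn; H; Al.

Cs < Al < Sn < H

H is in period 1, group 1; Al is in period 3, group 13; Sn is in period 5, group 14; Cs is in period 6, group 1.
IE₁ increases left→right with effective nuclear charge and decreases top→bottom as the valence shell moves farther out.
Neither a single period nor a single group — weigh both effects.
Al > Cs: relative to Cs, both the across-period and down-group shifts push Al's first ionization energy up.
Sn > Al: period and group pull opposite ways; the across-period shift dominates (709 vs 578 kJ/mol).
H > Sn: period and group pull opposite ways; the down-group shift dominates (1312 vs 709 kJ/mol).
Tabulated first ionization energy (kJ/mol): H 1312, Al 578, Sn 709, Cs 376.
So from lowest to highest: Cs < Al < Sn < H.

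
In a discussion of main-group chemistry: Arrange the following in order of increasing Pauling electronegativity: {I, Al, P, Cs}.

Cs, Al, P, I

Al is in period 3, group 13; P is in period 3, group 15; I is in period 5, group 17; Cs is in period 6, group 1.
Electronegativity increases across a period and decreases down a group, tracking effective nuclear charge and atomic size.
Here both period and group differ, so the two effects have to be weighed against each other.
Al > Cs: both effects reinforce here, so Al is clearly the higher of the two.
P > Al: P lies to the right of Al in period 3, so the across-period effect alone puts P higher.
I > P: period and group pull opposite ways; the across-period shift dominates (2.66 vs 2.19).
Approximate values (Pauling): Al 1.61, P 2.19, I 2.66, Cs 0.79.
So from lowest to highest: Cs < Al < P < I.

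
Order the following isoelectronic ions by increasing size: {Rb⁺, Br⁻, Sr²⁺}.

Sr²⁺ < Rb⁺ < Br⁻

All of these have 36 electrons, so size is governed by nuclear charge alone: the more protons, the stronger the pull on the same electron cloud, and the smaller the ion.
Nuclear charges: Sr²⁺ (Z=38), Rb⁺ (Z=37), Br⁻ (Z=35).
Smallest to largest: Sr²⁺ < Rb⁺ < Br⁻.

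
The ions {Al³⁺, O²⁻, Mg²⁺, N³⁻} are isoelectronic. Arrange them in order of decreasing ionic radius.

N³⁻, O²⁻, Mg²⁺, Al³⁺

All of these have 10 electrons, so size is governed by nuclear charge alone: the more protons, the stronger the pull on the same electron cloud, and the smaller the ion.
Nuclear charges: Al³⁺ (Z=13), Mg²⁺ (Z=12), O²⁻ (Z=8), N³⁻ (Z=7).
Largest to smallest: N³⁻ > O²⁻ > Mg²⁺ > Al³⁺.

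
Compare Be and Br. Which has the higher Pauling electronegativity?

Br

Electronegativity increases across a period and decreases down a group, tracking effective nuclear charge and atomic size.
These span different periods and groups, so the two trends combine.
Br > Be: period and group pull opposite ways; the across-period shift dominates (2.96 vs 1.57).
Approximate values (Pauling): Be 1.57, Br 2.96.
So Br has the higher Pauling electronegativity (Br > Be).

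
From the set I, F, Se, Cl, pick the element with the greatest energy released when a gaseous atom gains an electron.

Cl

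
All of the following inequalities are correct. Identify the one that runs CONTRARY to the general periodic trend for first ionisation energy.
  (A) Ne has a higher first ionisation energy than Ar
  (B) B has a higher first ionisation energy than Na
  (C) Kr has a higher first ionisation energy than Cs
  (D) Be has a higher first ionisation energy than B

(D)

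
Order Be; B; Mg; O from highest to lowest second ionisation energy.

The second ionization energy removes an electron from the +1 ion. For each element: Be⁺ still has 1 valence electron; B⁺ still has 2 valence electrons; Mg⁺ still has 1 valence electron; O⁺ still has 5 valence electrons.
All are still removing valence electrons, so compare the +1 ions as you would atoms: IE_2 generally rises across a period (higher Z_eff) and falls down a group (larger shell), subject to the usual subshell exceptions.
Valence configurations: Be⁺ [He]2s¹, B⁺ [He]2s², Mg⁺ [Ne]3s¹, O⁺ [He]2s²2p³.
Approximate IE_2 values (kJ/mol): Be 1757, B 2427, Mg 1451, O 3388.
Hence IE_2: Mg < Be < B < O.

O, B, Be, Mg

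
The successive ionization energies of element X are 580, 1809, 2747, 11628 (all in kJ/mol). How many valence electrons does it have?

3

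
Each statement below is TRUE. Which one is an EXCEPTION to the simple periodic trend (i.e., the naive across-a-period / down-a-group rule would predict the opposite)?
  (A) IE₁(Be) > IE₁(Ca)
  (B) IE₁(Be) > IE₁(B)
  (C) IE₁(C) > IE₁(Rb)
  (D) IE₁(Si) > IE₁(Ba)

The general trend: IE₁ increases across a period and decreases down a group.
(A) Be (period 2, group 2) vs Ca (period 4, group 2): the stated order agrees with the simple trend.
(B) Be (period 2, group 2) vs B (period 2, group 13): the stated order contradicts the simple trend.
(C) C (period 2, group 14) vs Rb (period 5, group 1): the stated order agrees with the simple trend.
(D) Si (period 3, group 14) vs Ba (period 6, group 2): the stated order agrees with the simple trend.
The exception is (B): removing B's lone 2p electron is easier than breaking Be's filled 2s².

(B)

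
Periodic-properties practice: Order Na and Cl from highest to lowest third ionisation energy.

Na > Cl

Consider each +2 ion: Na²⁺ is already 1 electron into the core; Cl²⁺ still has 5 valence electrons.
Core electrons are held far more tightly than valence electrons, so Na tops the IE_3 order.
Tabulated IE_3 (kJ/mol): Na 6910, Cl 3822.
Overall IE_3 order: Cl < Na.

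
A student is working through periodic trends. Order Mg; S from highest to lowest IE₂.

S > Mg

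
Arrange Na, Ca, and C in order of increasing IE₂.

Ca, C, Na

After 1 electron has been removed, what remains? Na⁺ is the bare [Ne] core; Ca⁺ still has 1 valence electron; C⁺ still has 3 valence electrons.
Core electrons are held far more tightly than valence electrons, so Na tops the IE_2 order.
Valence configurations: Ca⁺ [Ar]4s¹, C⁺ [He]2s²2p¹.
Tabulated IE_2 (kJ/mol): Na 4562, Ca 1145, C 2353.
Hence IE_2: Ca < C < Na.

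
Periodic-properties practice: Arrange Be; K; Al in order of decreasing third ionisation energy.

Be, K, Al

The third ionization energy removes an electron from the +2 ion. For each element: Be²⁺ is the bare [He] core; K²⁺ is already 1 electron into the core; Al²⁺ still has 1 valence electron.
Breaking into a closed-shell core is much more expensive than removing a leftover valence electron — K and Be have the largest IE_3 here.
Approximate IE_3 values (kJ/mol): Be 14849, K 4420, Al 2745.
Overall IE_3 order: Al < K < Be.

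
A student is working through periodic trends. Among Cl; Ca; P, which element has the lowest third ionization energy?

P

IE_3 is the cost of taking one more electron from the +2 cation: Cl²⁺ still has 5 valence electrons; Ca²⁺ is the bare [Ar] core; P²⁺ still has 3 valence electrons.
Core electrons are held far more tightly than valence electrons, so Ca tops the IE_3 order.
Valence configurations: Cl²⁺ [Ne]3s²3p³, P²⁺ [Ne]3s²3p¹.
The numbers (kJ/mol): Cl 3822, Ca 4912, P 2914.
So the third ionization energies run P < Cl < Ca.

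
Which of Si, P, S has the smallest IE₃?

Consider each +2 ion: Si²⁺ still has 2 valence electrons; P²⁺ still has 3 valence electrons; S²⁺ still has 4 valence electrons.
All are still removing valence electrons, so compare the +2 ions as you would atoms: IE_3 generally rises across a period (higher Z_eff) and falls down a group (larger shell), subject to the usual subshell exceptions.
Valence configurations: Si²⁺ [Ne]3s², P²⁺ [Ne]3s²3p¹, S²⁺ [Ne]3s²3p².
P²⁺ loses a lone 3p electron whereas Si²⁺ must break into a filled 3s² pair, so IE_3(Si) > IE_3(P) even though P has the higher nuclear charge.
Tabulated IE_3 (kJ/mol): Si 3232, P 2914, S 3357.
Overall IE_3 order: P < Si < S.

P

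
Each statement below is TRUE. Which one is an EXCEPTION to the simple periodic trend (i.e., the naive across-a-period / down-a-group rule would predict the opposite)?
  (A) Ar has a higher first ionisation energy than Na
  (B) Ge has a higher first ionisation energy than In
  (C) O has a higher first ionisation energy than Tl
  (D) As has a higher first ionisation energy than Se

(D)

The general trend: first ionisation energy increases across a period and decreases down a group.
(A) Ar (period 3, group 18) vs Na (period 3, group 1): the stated order agrees with the simple trend.
(B) Ge (period 4, group 14) vs In (period 5, group 13): the stated order agrees with the simple trend.
(C) O (period 2, group 16) vs Tl (period 6, group 13): the stated order agrees with the simple trend.
(D) As (period 4, group 15) vs Se (period 4, group 16): the stated order contradicts the simple trend.
The exception is (D): Se (4p⁴) ionizes more easily than half-filled As (4p³).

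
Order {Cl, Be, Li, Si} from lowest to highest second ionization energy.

Si < Be < Cl < Li

IE_2 is the cost of taking one more electron from the +1 cation: Cl⁺ still has 6 valence electrons; Be⁺ still has 1 valence electron; Li⁺ is the bare [He] core; Si⁺ still has 3 valence electrons.
Pulling an electron out of a noble-gas core costs far more than removing a remaining valence electron, so Li sits at the high end of IE_2.
Valence configurations: Cl⁺ [Ne]3s²3p⁴, Be⁺ [He]2s¹, Si⁺ [Ne]3s²3p¹.
Approximate IE_2 values (kJ/mol): Cl 2298, Be 1757, Li 7298, Si 1577.
Putting it together, IE_2: Si < Be < Cl < Li.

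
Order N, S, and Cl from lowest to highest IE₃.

Consider each +2 ion: N²⁺ still has 3 valence electrons; S²⁺ still has 4 valence electrons; Cl²⁺ still has 5 valence electrons.
All are still removing valence electrons, so compare the +2 ions as you would atoms: IE_3 generally rises across a period (higher Z_eff) and falls down a group (larger shell), subject to the usual subshell exceptions.
Valence configurations: N²⁺ [He]2s²2p¹, S²⁺ [Ne]3s²3p², Cl²⁺ [Ne]3s²3p³.
Approximate IE_3 values (kJ/mol): N 4578, S 3357, Cl 3822.
Hence IE_3: S < Cl < N.

S, Cl, N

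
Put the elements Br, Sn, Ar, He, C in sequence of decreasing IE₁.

He, Ar, Br, C, Sn

IE₁ increases left→right with effective nuclear charge and decreases top→bottom as the valence shell moves farther out.
These span different periods and groups, so the two trends combine.
C > Sn: C sits above Sn in group 14, so the down-group effect alone puts C higher.
Br > C: period and group pull opposite ways; the across-period shift dominates (1140 vs 1086 kJ/mol).
Ar > Br: both effects reinforce here, so Ar is clearly the higher of the two.
He > Ar: He sits above Ar in group 18, so the down-group effect alone puts He higher.
For reference (kJ/mol): He 2372, C 1086, Ar 1521, Br 1140, Sn 709.
So from highest to lowest: He > Ar > Br > C > Sn.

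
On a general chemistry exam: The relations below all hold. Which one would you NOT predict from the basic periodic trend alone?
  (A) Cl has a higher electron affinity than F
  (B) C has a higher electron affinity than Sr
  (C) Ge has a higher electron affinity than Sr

(A)

The general trend: electron affinity increases across a period and decreases down a group.
(A) Cl (period 3, group 17) vs F (period 2, group 17): the stated order contradicts the simple trend.
(B) C (period 2, group 14) vs Sr (period 5, group 2): the stated order agrees with the simple trend.
(C) Ge (period 4, group 14) vs Sr (period 5, group 2): the stated order agrees with the simple trend.
The exception is (A): F's small 2p subshell makes the incoming electron feel strong e⁻–e⁻ repulsion, so Cl actually releases more energy on gaining an electron.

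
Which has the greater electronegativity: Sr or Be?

Be is in period 2, group 2; Sr is in period 5, group 2.
Smaller atoms with higher effective nuclear charge are more electronegative.
All are in group 2, so electronegativity increases up the group.
So Be has the greater electronegativity (Be > Sr).

Be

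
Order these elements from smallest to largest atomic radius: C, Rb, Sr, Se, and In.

C < Se < In < Sr < Rb

C is in period 2, group 14; Se is in period 4, group 16; Rb is in period 5, group 1; Sr is in period 5, group 2; In is in period 5, group 13.
Moving right in a period, electrons are added to the same shell under a stronger nuclear pull, so atoms get smaller; moving down, a new shell is opened and atoms get larger.
Neither a single period nor a single group — weigh both effects.
Se > C: the two effects oppose for this pair; the down-group effect wins (116 vs 75 pm).
In > Se: relative to Se, both the across-period and down-group shifts push In's atomic radius up.
Sr > In: both are in period 5; the period trend gives Sr the larger value.
Rb > Sr: both are in period 5; the period trend gives Rb the larger value.
For reference (pm): C 75, Se 116, Rb 210, Sr 185, In 142.
So from smallest to largest: C < Se < In < Sr < Rb.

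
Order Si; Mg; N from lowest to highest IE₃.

Si < N < Mg

The third ionization energy removes an electron from the +2 ion. For each element: Si²⁺ still has 2 valence electrons; Mg²⁺ is the bare [Ne] core; N²⁺ still has 3 valence electrons.
Core electrons are held far more tightly than valence electrons, so Mg tops the IE_3 order.
Valence configurations: Si²⁺ [Ne]3s², N²⁺ [He]2s²2p¹.
The numbers (kJ/mol): Si 3232, Mg 7733, N 4578.
So the third ionization energies run Si < N < Mg.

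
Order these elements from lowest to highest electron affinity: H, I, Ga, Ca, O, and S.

Ca < Ga < H < O < S < I

H is in period 1, group 1; O is in period 2, group 16; S is in period 3, group 16; Ca is in period 4, group 2; Ga is in period 4, group 13; I is in period 5, group 17.
Atoms with high Z_eff and room in the valence shell (especially the halogens) have the most exothermic electron affinities.
These span different periods and groups, so the two trends combine.
Ga > Ca: both are in period 4; the period trend gives Ga the larger value.
H > Ga: the two effects oppose for this pair; the down-group effect wins (73 vs 29 kJ/mol).
O > H: the two effects oppose for this pair; the across-period effect wins (141 vs 73 kJ/mol).
S > O: this pair runs against the simple trend — see the exception note.
I > S: the two effects oppose for this pair; the across-period effect wins (295 vs 200 kJ/mol).
Note the exception: S has a higher electron affinity than O, contrary to the simple trend — the compact 2p subshell of O repels the added electron more than S's larger 3p does.
For reference (kJ/mol): H 73, O 141, S 200, Ca 2, Ga 29, I 295.
So from lowest to highest: Ca < Ga < H < O < S < I.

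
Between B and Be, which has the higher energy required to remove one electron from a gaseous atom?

Be is in period 2, group 2; B is in period 2, group 13.
First ionization energy rises across a period (greater Z_eff holds electrons more tightly) and falls down a group (valence electrons are farther from the nucleus).
All lie in period 2; the across-period trend (first ionization energy increases left to right) applies, with the exception below.
Note the exception: Be has a higher first ionization energy than B, contrary to the simple trend — removing B's lone 2p electron is easier than breaking Be's filled 2s².
Approximate values (kJ/mol): Be 900, B 801.
So Be has the higher energy required to remove one electron from a gaseous atom (Be > B).

Be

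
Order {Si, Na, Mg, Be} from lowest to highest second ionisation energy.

Mg, Si, Be, Na

The second ionization energy removes an electron from the +1 ion. For each element: Si⁺ still has 3 valence electrons; Na⁺ is the bare [Ne] core; Mg⁺ still has 1 valence electron; Be⁺ still has 1 valence electron.
Breaking into a closed-shell core is much more expensive than removing a leftover valence electron — Na has the largest IE_2 here.
Valence configurations: Si⁺ [Ne]3s²3p¹, Mg⁺ [Ne]3s¹, Be⁺ [He]2s¹.
Tabulated IE_2 (kJ/mol): Si 1577, Na 4562, Mg 1451, Be 1757.
So the second ionization energies run Mg < Si < Be < Na.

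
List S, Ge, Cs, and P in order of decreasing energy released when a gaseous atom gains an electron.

Atoms with high Z_eff and room in the valence shell (especially the halogens) have the most exothermic electron affinities.
These span different periods and groups, so the two trends combine.
P > Cs: relative to Cs, both the across-period and down-group shifts push P's electron affinity up.
Ge > P: this pair runs against the simple trend — see the exception note.
S > Ge: both effects reinforce here, so S is clearly the higher of the two.
Note the exception: Ge has a higher electron affinity than P, contrary to the simple trend — adding an electron to P's half-filled np³ subshell costs electron-pairing energy.
Tabulated electron affinity (kJ/mol): P 72, S 200, Ge 119, Cs 46.
So from highest to lowest: S > Ge > P > Cs.

S, Ge, P, Cs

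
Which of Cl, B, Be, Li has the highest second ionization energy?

Li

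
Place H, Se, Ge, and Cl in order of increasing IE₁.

H is in period 1, group 1; Cl is in period 3, group 17; Ge is in period 4, group 14; Se is in period 4, group 16.
Across a period the outer electron is held more tightly (higher IE₁); down a group it sits in a higher shell, more shielded, and comes off more easily.
Neither a single period nor a single group — weigh both effects.
Se > Ge: Se lies to the right of Ge in period 4, so the across-period effect alone puts Se higher.
Cl > Se: both effects reinforce here, so Cl is clearly the higher of the two.
H > Cl: period and group pull opposite ways; the down-group shift dominates (1312 vs 1251 kJ/mol).
Tabulated first ionization energy (kJ/mol): H 1312, Cl 1251, Ge 762, Se 941.
So from lowest to highest: Ge < Se < Cl < H.

Ge, Se, Cl, H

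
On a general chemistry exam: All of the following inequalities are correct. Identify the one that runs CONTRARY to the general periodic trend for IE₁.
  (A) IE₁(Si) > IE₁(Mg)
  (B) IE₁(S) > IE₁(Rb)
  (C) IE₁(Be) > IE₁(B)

(C)

The general trend: IE₁ increases across a period and decreases down a group.
(A) Si (period 3, group 14) vs Mg (period 3, group 2): the stated order agrees with the simple trend.
(B) S (period 3, group 16) vs Rb (period 5, group 1): the stated order agrees with the simple trend.
(C) Be (period 2, group 2) vs B (period 2, group 13): the stated order contradicts the simple trend.
The exception is (C): removing B's lone 2p electron is easier than breaking Be's filled 2s².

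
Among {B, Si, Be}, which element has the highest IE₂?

Consider each +1 ion: B⁺ still has 2 valence electrons; Si⁺ still has 3 valence electrons; Be⁺ still has 1 valence electron.
All are still removing valence electrons, so compare the +1 ions as you would atoms: IE_2 generally rises across a period (higher Z_eff) and falls down a group (larger shell), subject to the usual subshell exceptions.
Valence configurations: B⁺ [He]2s², Si⁺ [Ne]3s²3p¹, Be⁺ [He]2s¹.
Tabulated IE_2 (kJ/mol): B 2427, Si 1577, Be 1757.
So the second ionization energies run Si < Be < B.

B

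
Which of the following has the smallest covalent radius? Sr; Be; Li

Be

Li is in period 2, group 1; Be is in period 2, group 2; Sr is in period 5, group 2.
Radius decreases left→right (rising Z_eff, same n) and increases top→bottom (higher n).
Neither a single period nor a single group — weigh both effects.
Li > Be: both are in period 2; the period trend gives Li the larger value.
Sr > Li: the two effects oppose for this pair; the down-group effect wins (185 vs 133 pm).
Approximate values (pm): Li 133, Be 102, Sr 185.
The smallest covalent radius among these belongs to Be.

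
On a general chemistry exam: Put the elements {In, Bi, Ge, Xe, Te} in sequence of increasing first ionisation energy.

Ge is in period 4, group 14; In is in period 5, group 13; Te is in period 5, group 16; Xe is in period 5, group 18; Bi is in period 6, group 15.
Across a period the outer electron is held more tightly (higher IE₁); down a group it sits in a higher shell, more shielded, and comes off more easily.
Here both period and group differ, so the two effects have to be weighed against each other.
Bi > In: the two effects oppose for this pair; the across-period effect wins (703 vs 558 kJ/mol).
Ge > Bi: period and group pull opposite ways; the down-group shift dominates (762 vs 703 kJ/mol).
Te > Ge: the two effects oppose for this pair; the across-period effect wins (869 vs 762 kJ/mol).
Xe > Te: both are in period 5; the period trend gives Xe the larger value.
For reference (kJ/mol): Ge 762, In 558, Te 869, Xe 1170, Bi 703.
So from lowest to highest: In < Bi < Ge < Te < Xe.

In < Bi < Ge < Te < Xe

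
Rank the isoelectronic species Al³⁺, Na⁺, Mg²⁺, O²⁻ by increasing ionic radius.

Al³⁺ < Mg²⁺ < Na⁺ < O²⁻

All of these have 10 electrons, so size is governed by nuclear charge alone: the more protons, the stronger the pull on the same electron cloud, and the smaller the ion.
Nuclear charges: Al³⁺ (Z=13), Mg²⁺ (Z=12), Na⁺ (Z=11), O²⁻ (Z=8).
Smallest to largest: Al³⁺ < Mg²⁺ < Na⁺ < O²⁻.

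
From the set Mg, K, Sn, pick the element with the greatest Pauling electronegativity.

Sn

Mg is in period 3, group 2; K is in period 4, group 1; Sn is in period 5, group 14.
Smaller atoms with higher effective nuclear charge are more electronegative.
These span different periods and groups, so the two trends combine.
Mg > K: both effects reinforce here, so Mg is clearly the higher of the two.
Sn > Mg: the two effects oppose for this pair; the across-period effect wins (1.96 vs 1.31).
Tabulated electronegativity (Pauling): Mg 1.31, K 0.82, Sn 1.96.
The greatest Pauling electronegativity among these belongs to Sn.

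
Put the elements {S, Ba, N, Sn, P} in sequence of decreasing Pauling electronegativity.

N > S > P > Sn > Ba

Electronegativity increases across a period and decreases down a group, tracking effective nuclear charge and atomic size.
Here both period and group differ, so the two effects have to be weighed against each other.
Sn > Ba: relative to Ba, both the across-period and down-group shifts push Sn's electronegativity up.
P > Sn: relative to Sn, both the across-period and down-group shifts push P's electronegativity up.
S > P: both are in period 3; the period trend gives S the larger value.
N > S: period and group pull opposite ways; the down-group shift dominates (3.04 vs 2.58).
For reference (Pauling): N 3.04, P 2.19, S 2.58, Sn 1.96, Ba 0.89.
So from highest to lowest: N > S > P > Sn > Ba.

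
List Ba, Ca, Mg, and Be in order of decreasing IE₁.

Be is in period 2, group 2; Mg is in period 3, group 2; Ca is in period 4, group 2; Ba is in period 6, group 2.
Across a period the outer electron is held more tightly (higher IE₁); down a group it sits in a higher shell, more shielded, and comes off more easily.
All are in group 2, so first ionization energy increases up the group.
So from highest to lowest: Be > Mg > Ca > Ba.

Be > Mg > Ca > Ba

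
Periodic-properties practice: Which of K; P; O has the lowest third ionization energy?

After 2 electrons have been removed, what remains? K²⁺ is already 1 electron into the core; P²⁺ still has 3 valence electrons; O²⁺ still has 4 valence electrons.
Usually core removal costs more than valence removal, but here the competition is close: a tightly held n=2 valence electron can cost more to remove than an n=3 core electron, so the actual values have to decide it.
Valence configurations: P²⁺ [Ne]3s²3p¹, O²⁺ [He]2s²2p².
The numbers (kJ/mol): K 4420, P 2914, O 5300.
Hence IE_3: P < K < O.

P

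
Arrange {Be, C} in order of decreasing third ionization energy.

Be, C

After 2 electrons have been removed, what remains? Be²⁺ is the bare [He] core; C²⁺ still has 2 valence electrons.
Pulling an electron out of a noble-gas core costs far more than removing a remaining valence electron, so Be sits at the high end of IE_3.
Tabulated IE_3 (kJ/mol): Be 14849, C 4620.
Overall IE_3 order: C < Be.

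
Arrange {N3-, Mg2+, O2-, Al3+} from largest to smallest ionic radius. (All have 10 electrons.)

All of these have 10 electrons, so size is governed by nuclear charge alone: the more protons, the stronger the pull on the same electron cloud, and the smaller the ion.
Nuclear charges: Al3+ (Z=13), Mg2+ (Z=12), O2- (Z=8), N3- (Z=7).
Largest to smallest: N3- > O2- > Mg2+ > Al3+.

N3- > O2- > Mg2+ > Al3+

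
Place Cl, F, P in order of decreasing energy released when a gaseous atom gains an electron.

Cl, F, P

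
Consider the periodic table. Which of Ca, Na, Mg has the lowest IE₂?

Ca

The second ionization energy removes an electron from the +1 ion. For each element: Ca⁺ still has 1 valence electron; Na⁺ is the bare [Ne] core; Mg⁺ still has 1 valence electron.
Core electrons are held far more tightly than valence electrons, so Na tops the IE_2 order.
Valence configurations: Ca⁺ [Ar]4s¹, Mg⁺ [Ne]3s¹.
Approximate IE_2 values (kJ/mol): Ca 1145, Na 4562, Mg 1451.
Hence IE_2: Ca < Mg < Na.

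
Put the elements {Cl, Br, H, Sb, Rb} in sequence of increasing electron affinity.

Rb, H, Sb, Br, Cl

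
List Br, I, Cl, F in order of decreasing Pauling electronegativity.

F is in period 2, group 17; Cl is in period 3, group 17; Br is in period 4, group 17; I is in period 5, group 17.
Electronegativity increases across a period and decreases down a group, tracking effective nuclear charge and atomic size.
All are in group 17, so electronegativity increases up the group.
So from highest to lowest: F > Cl > Br > I.

F, Cl, Br, I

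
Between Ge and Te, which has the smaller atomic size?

Ge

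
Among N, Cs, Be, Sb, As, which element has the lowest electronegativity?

Cs

Be is in period 2, group 2; N is in period 2, group 15; As is in period 4, group 15; Sb is in period 5, group 15; Cs is in period 6, group 1.
Atoms toward the upper right of the periodic table pull bonding electrons most strongly.
Here both period and group differ, so the two effects have to be weighed against each other.
Be > Cs: both effects reinforce here, so Be is clearly the higher of the two.
Sb > Be: period and group pull opposite ways; the across-period shift dominates (2.05 vs 1.57).
As > Sb: they share group 15; the group trend gives As the larger value.
N > As: they share group 15; the group trend gives N the larger value.
Approximate values (Pauling): Be 1.57, N 3.04, As 2.18, Sb 2.05, Cs 0.79.
The lowest electronegativity among these belongs to Cs.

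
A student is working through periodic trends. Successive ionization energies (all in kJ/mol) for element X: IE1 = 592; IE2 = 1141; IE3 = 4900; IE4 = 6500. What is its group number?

Look for the largest jump between consecutive ionization energies: IE3/IE2 ≈ 4.3, far larger than any earlier ratio.
That jump marks the point where a core electron is being removed. So the atom has 2 valence electrons.
A main-group element with 2 valence electrons is in group 2.

Group 2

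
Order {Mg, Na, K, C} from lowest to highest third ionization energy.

After 2 electrons have been removed, what remains? Mg²⁺ is the bare [Ne] core; Na²⁺ is already 1 electron into the core; K²⁺ is already 1 electron into the core; C²⁺ still has 2 valence electrons.
Usually core removal costs more than valence removal, but here the competition is close: a tightly held n=2 valence electron can cost more to remove than an n=3 core electron, so the actual values have to decide it.
Approximate IE_3 values (kJ/mol): Mg 7733, Na 6910, K 4420, C 4620.
Overall IE_3 order: K < C < Na < Mg.

K < C < Na < Mg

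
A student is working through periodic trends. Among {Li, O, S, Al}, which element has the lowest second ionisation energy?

Al

After 1 electron has been removed, what remains? Li⁺ is the bare [He] core; O⁺ still has 5 valence electrons; S⁺ still has 5 valence electrons; Al⁺ still has 2 valence electrons.
Core electrons are held far more tightly than valence electrons, so Li tops the IE_2 order.
Valence configurations: O⁺ [He]2s²2p³, S⁺ [Ne]3s²3p³, Al⁺ [Ne]3s².
Approximate IE_2 values (kJ/mol): Li 7298, O 3388, S 2252, Al 1817.
Putting it together, IE_2: Al < S < O < Li.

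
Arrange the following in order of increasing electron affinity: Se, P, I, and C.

P, C, Se, I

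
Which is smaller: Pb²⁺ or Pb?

Forming Pb²⁺ removes 2 electrons from Pb. Fewer electrons for the same nuclear charge means less shielding and a higher Z_eff on the remaining electrons.
A cation is smaller than its parent atom: Pb²⁺ < Pb.

Pb²⁺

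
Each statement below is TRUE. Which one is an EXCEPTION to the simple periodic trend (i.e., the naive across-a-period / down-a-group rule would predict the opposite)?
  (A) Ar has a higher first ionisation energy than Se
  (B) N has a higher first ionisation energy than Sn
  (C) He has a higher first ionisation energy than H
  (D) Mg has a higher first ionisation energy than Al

(D)

The general trend: first ionisation energy increases across a period and decreases down a group.
(A) Ar (period 3, group 18) vs Se (period 4, group 16): the stated order agrees with the simple trend.
(B) N (period 2, group 15) vs Sn (period 5, group 14): the stated order agrees with the simple trend.
(C) He (period 1, group 18) vs H (period 1, group 1): the stated order agrees with the simple trend.
(D) Mg (period 3, group 2) vs Al (period 3, group 13): the stated order contradicts the simple trend.
The exception is (D): Al's single 3p electron is easier to remove than one from Mg's filled 3s².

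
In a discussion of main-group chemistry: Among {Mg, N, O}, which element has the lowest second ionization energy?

Mg

Consider each +1 ion: Mg⁺ still has 1 valence electron; N⁺ still has 4 valence electrons; O⁺ still has 5 valence electrons.
All are still removing valence electrons, so compare the +1 ions as you would atoms: IE_2 generally rises across a period (higher Z_eff) and falls down a group (larger shell), subject to the usual subshell exceptions.
Valence configurations: Mg⁺ [Ne]3s¹, N⁺ [He]2s²2p², O⁺ [He]2s²2p³.
Tabulated IE_2 (kJ/mol): Mg 1451, N 2856, O 3388.
Putting it together, IE_2: Mg < N < O.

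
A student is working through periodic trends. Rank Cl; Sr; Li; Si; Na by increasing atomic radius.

Li is in period 2, group 1; Na is in period 3, group 1; Si is in period 3, group 14; Cl is in period 3, group 17; Sr is in period 5, group 2.
Moving right in a period, electrons are added to the same shell under a stronger nuclear pull, so atoms get smaller; moving down, a new shell is opened and atoms get larger.
These span different periods and groups, so the two trends combine.
Si > Cl: both are in period 3; the period trend gives Si the larger value.
Li > Si: the two effects oppose for this pair; the across-period effect wins (133 vs 116 pm).
Na > Li: they share group 1; the group trend gives Na the larger value.
Sr > Na: the two effects oppose for this pair; the down-group effect wins (185 vs 155 pm).
For reference (pm): Li 133, Na 155, Si 116, Cl 99, Sr 185.
So from smallest to largest: Cl < Si < Li < Na < Sr.

Cl < Si < Li < Na < Sr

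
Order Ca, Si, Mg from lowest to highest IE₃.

After 2 electrons have been removed, what remains? Ca²⁺ is the bare [Ar] core; Si²⁺ still has 2 valence electrons; Mg²⁺ is the bare [Ne] core.
Breaking into a closed-shell core is much more expensive than removing a leftover valence electron — Ca and Mg have the largest IE_3 here.
Approximate IE_3 values (kJ/mol): Ca 4912, Si 3232, Mg 7733.
So the third ionization energies run Si < Ca < Mg.

Si < Ca < Mg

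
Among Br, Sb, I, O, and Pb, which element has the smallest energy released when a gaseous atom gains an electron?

Pb

O is in period 2, group 16; Br is in period 4, group 17; Sb is in period 5, group 15; I is in period 5, group 17; Pb is in period 6, group 14.
Atoms with high Z_eff and room in the valence shell (especially the halogens) have the most exothermic electron affinities.
Neither a single period nor a single group — weigh both effects.
Sb > Pb: relative to Pb, both the across-period and down-group shifts push Sb's electron affinity up.
O > Sb: both effects reinforce here, so O is clearly the higher of the two.
I > O: the two effects oppose for this pair; the across-period effect wins (295 vs 141 kJ/mol).
Br > I: they share group 17; the group trend gives Br the larger value.
Tabulated electron affinity (kJ/mol): O 141, Br 325, Sb 103, I 295, Pb 35.
The smallest energy released when a gaseous atom gains an electron among these belongs to Pb.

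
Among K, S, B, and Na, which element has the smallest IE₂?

S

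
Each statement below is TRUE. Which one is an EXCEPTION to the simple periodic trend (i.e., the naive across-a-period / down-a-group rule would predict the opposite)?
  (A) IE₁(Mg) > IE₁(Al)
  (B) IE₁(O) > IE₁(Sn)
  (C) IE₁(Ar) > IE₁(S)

The general trend: first ionisation energy increases across a period and decreases down a group.
(A) Mg (period 3, group 2) vs Al (period 3, group 13): the stated order contradicts the simple trend.
(B) O (period 2, group 16) vs Sn (period 5, group 14): the stated order agrees with the simple trend.
(C) Ar (period 3, group 18) vs S (period 3, group 16): the stated order agrees with the simple trend.
The exception is (A): Al's single 3p electron is easier to remove than one from Mg's filled 3s².

(A)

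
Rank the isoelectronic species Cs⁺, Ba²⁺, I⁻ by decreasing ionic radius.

All of these have 54 electrons, so size is governed by nuclear charge alone: the more protons, the stronger the pull on the same electron cloud, and the smaller the ion.
Nuclear charges: Ba²⁺ (Z=56), Cs⁺ (Z=55), I⁻ (Z=53).
Largest to smallest: I⁻ > Cs⁺ > Ba²⁺.

I⁻ > Cs⁺ > Ba²⁺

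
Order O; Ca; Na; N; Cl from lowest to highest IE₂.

Ca < Cl < N < O < Na

After 1 electron has been removed, what remains? O⁺ still has 5 valence electrons; Ca⁺ still has 1 valence electron; Na⁺ is the bare [Ne] core; N⁺ still has 4 valence electrons; Cl⁺ still has 6 valence electrons.
Breaking into a closed-shell core is much more expensive than removing a leftover valence electron — Na has the largest IE_2 here.
Valence configurations: O⁺ [He]2s²2p³, Ca⁺ [Ar]4s¹, N⁺ [He]2s²2p², Cl⁺ [Ne]3s²3p⁴.
The numbers (kJ/mol): O 3388, Ca 1145, Na 4562, N 2856, Cl 2298.
So the second ionization energies run Ca < Cl < N < O < Na.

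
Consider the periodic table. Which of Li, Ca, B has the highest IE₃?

Li

IE_3 is the cost of taking one more electron from the +2 cation: Li²⁺ is already 1 electron into the core; Ca²⁺ is the bare [Ar] core; B²⁺ still has 1 valence electron.
Core electrons are held far more tightly than valence electrons, so Ca and Li top the IE_3 order.
The numbers (kJ/mol): Li 11815, Ca 4912, B 3660.
Putting it together, IE_3: B < Ca < Li.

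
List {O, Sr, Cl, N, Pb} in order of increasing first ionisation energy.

N is in period 2, group 15; O is in period 2, group 16; Cl is in period 3, group 17; Sr is in period 5, group 2; Pb is in period 6, group 14.
IE₁ increases left→right with effective nuclear charge and decreases top→bottom as the valence shell moves farther out.
Here both period and group differ, so the two effects have to be weighed against each other.
Pb > Sr: period and group pull opposite ways; the across-period shift dominates (716 vs 550 kJ/mol).
Cl > Pb: both effects reinforce here, so Cl is clearly the higher of the two.
O > Cl: the two effects oppose for this pair; the down-group effect wins (1314 vs 1251 kJ/mol).
N > O: this pair runs against the simple trend — see the exception note.
Note the exception: N has a higher first ionization energy than O, contrary to the simple trend — pairing an electron in O's 2p⁴ costs repulsion energy, so O ionizes more easily than half-filled N (2p³).
Approximate values (kJ/mol): N 1402, O 1314, Cl 1251, Sr 550, Pb 716.
So from lowest to highest: Sr < Pb < Cl < O < N.

Sr, Pb, Cl, O, N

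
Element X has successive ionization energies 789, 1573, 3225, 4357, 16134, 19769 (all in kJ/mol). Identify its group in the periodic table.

Group 14

Look for the largest jump between consecutive ionization energies: IE5/IE4 ≈ 3.7, far larger than any earlier ratio.
That jump marks the point where a core electron is being removed. So the atom has 4 valence electrons.
A main-group element with 4 valence electrons is in group 14.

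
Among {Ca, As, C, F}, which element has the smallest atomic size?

Moving right in a period, electrons are added to the same shell under a stronger nuclear pull, so atoms get smaller; moving down, a new shell is opened and atoms get larger.
Neither a single period nor a single group — weigh both effects.
C > F: C lies to the left of F in period 2, so the across-period effect alone puts C larger.
As > C: the two effects oppose for this pair; the down-group effect wins (121 vs 75 pm).
Ca > As: Ca lies to the left of As in period 4, so the across-period effect alone puts Ca larger.
Tabulated atomic radius (pm): C 75, F 64, Ca 171, As 121.
The smallest atomic size among these belongs to F.

F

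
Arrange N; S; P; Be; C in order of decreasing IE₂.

N > C > S > P > Be

After 1 electron has been removed, what remains? N⁺ still has 4 valence electrons; S⁺ still has 5 valence electrons; P⁺ still has 4 valence electrons; Be⁺ still has 1 valence electron; C⁺ still has 3 valence electrons.
All are still removing valence electrons, so compare the +1 ions as you would atoms: IE_2 generally rises across a period (higher Z_eff) and falls down a group (larger shell), subject to the usual subshell exceptions.
Valence configurations: N⁺ [He]2s²2p², S⁺ [Ne]3s²3p³, P⁺ [Ne]3s²3p², Be⁺ [He]2s¹, C⁺ [He]2s²2p¹.
Approximate IE_2 values (kJ/mol): N 2856, S 2252, P 1907, Be 1757, C 2353.
So the second ionization energies run Be < P < S < C < N.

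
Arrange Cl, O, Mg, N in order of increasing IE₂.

After 1 electron has been removed, what remains? Cl⁺ still has 6 valence electrons; O⁺ still has 5 valence electrons; Mg⁺ still has 1 valence electron; N⁺ still has 4 valence electrons.
All are still removing valence electrons, so compare the +1 ions as you would atoms: IE_2 generally rises across a period (higher Z_eff) and falls down a group (larger shell), subject to the usual subshell exceptions.
Valence configurations: Cl⁺ [Ne]3s²3p⁴, O⁺ [He]2s²2p³, Mg⁺ [Ne]3s¹, N⁺ [He]2s²2p².
Approximate IE_2 values (kJ/mol): Cl 2298, O 3388, Mg 1451, N 2856.
Hence IE_2: Mg < Cl < N < O.

Mg < Cl < N < O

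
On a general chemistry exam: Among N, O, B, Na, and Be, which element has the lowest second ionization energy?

After 1 electron has been removed, what remains? N⁺ still has 4 valence electrons; O⁺ still has 5 valence electrons; B⁺ still has 2 valence electrons; Na⁺ is the bare [Ne] core; Be⁺ still has 1 valence electron.
Pulling an electron out of a noble-gas core costs far more than removing a remaining valence electron, so Na sits at the high end of IE_2.
Valence configurations: N⁺ [He]2s²2p², O⁺ [He]2s²2p³, B⁺ [He]2s², Be⁺ [He]2s¹.
Tabulated IE_2 (kJ/mol): N 2856, O 3388, B 2427, Na 4562, Be 1757.
Hence IE_2: Be < B < N < O < Na.

Be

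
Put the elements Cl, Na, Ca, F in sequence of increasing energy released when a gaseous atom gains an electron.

Ca < Na < F < Cl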